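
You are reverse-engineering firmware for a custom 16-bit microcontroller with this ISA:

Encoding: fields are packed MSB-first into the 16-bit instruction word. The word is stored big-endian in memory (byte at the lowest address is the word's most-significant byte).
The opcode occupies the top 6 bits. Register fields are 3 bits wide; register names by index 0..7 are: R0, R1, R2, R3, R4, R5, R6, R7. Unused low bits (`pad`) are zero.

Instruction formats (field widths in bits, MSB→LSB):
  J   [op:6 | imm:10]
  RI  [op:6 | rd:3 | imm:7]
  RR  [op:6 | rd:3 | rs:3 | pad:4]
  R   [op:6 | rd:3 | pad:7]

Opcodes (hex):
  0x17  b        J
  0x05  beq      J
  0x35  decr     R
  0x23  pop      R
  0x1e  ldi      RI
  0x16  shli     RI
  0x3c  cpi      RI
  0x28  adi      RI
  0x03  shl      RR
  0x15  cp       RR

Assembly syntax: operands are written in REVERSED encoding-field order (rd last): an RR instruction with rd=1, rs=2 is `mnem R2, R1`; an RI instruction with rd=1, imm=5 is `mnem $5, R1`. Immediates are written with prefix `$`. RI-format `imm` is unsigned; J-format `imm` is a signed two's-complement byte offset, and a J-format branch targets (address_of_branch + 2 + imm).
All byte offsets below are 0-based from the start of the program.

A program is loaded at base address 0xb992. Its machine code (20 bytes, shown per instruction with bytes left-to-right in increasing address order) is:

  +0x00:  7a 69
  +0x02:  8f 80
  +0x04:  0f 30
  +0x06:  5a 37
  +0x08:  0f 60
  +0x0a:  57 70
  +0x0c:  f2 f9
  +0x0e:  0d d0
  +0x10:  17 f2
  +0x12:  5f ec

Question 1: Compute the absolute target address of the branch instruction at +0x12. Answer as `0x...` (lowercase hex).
off 0x12: read 5f ec as big → 0x5fec
  op=0x5fec>>10=0x17 ⇒ b (J)
  imm: (w>>0)&0x3ff=0x3ec (s10→-20) → $-20
  target = base 0xb992 + off 0x12 + 2 + imm -20 = 0xb992

0xb992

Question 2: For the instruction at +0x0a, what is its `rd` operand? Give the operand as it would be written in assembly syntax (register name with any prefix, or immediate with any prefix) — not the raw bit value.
@+0a  big-endian(57 70) = 0x5770
  top 6b → 0x15 → cp [RR]
  [9:7] rd=6 = R6
  [6:4] rs=7 = R7

R6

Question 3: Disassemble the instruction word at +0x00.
ldi $105, R4

+0x00: 7a 69 ⇒ word 0x7a69 (big)
  top 6b → 0x1e → ldi [RI]
  rd@[9:7]=0x4 ⇒ R4
  imm@[6:0]=0x69 ⇒ $105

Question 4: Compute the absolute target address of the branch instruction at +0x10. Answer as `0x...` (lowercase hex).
off 0x10: read 17 f2 as big → 0x17f2
  opcode bits[15:10]=0x5: beq/J
  imm@[9:0]=0x3f2 (s10→-14) ⇒ $-14
  target = base 0xb992 + off 0x10 + 2 + imm -14 = 0xb996

0xb996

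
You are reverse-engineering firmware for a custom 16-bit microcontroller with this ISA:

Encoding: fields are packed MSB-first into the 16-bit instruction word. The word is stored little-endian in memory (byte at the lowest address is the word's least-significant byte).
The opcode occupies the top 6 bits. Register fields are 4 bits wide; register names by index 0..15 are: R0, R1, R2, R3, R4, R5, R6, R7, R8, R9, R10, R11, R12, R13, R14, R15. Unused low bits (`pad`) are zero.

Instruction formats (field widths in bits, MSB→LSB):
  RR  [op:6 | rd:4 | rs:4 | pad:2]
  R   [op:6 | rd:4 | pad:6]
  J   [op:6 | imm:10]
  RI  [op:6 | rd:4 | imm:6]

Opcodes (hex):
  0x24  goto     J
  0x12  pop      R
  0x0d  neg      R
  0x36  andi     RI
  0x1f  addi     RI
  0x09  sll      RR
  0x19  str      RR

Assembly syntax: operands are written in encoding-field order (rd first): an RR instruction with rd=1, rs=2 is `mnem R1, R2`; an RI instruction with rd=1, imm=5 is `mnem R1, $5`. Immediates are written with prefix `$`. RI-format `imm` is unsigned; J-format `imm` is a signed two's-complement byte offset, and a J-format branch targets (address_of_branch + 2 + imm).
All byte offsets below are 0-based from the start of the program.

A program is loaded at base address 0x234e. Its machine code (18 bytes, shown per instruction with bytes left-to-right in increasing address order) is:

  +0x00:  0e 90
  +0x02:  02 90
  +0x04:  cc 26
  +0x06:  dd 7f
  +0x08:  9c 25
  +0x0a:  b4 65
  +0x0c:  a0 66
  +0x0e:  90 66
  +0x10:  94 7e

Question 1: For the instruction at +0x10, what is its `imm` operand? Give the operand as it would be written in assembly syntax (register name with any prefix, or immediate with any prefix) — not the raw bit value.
+0x10: 94 7e ⇒ word 0x7e94 (little)
  top 6b → 0x1f → addi [RI]
  rd@[9:6]=0xa ⇒ R10
  imm@[5:0]=0x14 ⇒ $20

$20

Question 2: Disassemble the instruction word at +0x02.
goto $2

[02] 02 90 → 0x9002
  op=0x9002>>10=0x24 ⇒ goto (J)
  [9:0] imm=2 = $2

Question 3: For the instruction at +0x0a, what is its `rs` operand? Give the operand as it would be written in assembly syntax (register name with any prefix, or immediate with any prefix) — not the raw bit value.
[0a] b4 65 → 0x65b4
  top 6b → 0x19 → str [RR]
  [9:6] rd=6 = R6
  [5:2] rs=13 = R13

R13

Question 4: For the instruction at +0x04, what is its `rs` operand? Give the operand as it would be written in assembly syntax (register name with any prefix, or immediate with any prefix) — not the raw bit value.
off 0x04: read cc 26 as little → 0x26cc
  top 6b → 0x9 → sll [RR]
  [9:6] rd=11 = R11
  [5:2] rs=3 = R3

R3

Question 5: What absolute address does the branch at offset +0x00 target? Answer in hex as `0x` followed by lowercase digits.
0x235e

[00] 0e 90 → 0x900e
  opcode bits[15:10]=0x24: goto/J
  imm@[9:0]=0xe ⇒ $14
  target = base 0x234e + off 0x00 + 2 + imm 14 = 0x235e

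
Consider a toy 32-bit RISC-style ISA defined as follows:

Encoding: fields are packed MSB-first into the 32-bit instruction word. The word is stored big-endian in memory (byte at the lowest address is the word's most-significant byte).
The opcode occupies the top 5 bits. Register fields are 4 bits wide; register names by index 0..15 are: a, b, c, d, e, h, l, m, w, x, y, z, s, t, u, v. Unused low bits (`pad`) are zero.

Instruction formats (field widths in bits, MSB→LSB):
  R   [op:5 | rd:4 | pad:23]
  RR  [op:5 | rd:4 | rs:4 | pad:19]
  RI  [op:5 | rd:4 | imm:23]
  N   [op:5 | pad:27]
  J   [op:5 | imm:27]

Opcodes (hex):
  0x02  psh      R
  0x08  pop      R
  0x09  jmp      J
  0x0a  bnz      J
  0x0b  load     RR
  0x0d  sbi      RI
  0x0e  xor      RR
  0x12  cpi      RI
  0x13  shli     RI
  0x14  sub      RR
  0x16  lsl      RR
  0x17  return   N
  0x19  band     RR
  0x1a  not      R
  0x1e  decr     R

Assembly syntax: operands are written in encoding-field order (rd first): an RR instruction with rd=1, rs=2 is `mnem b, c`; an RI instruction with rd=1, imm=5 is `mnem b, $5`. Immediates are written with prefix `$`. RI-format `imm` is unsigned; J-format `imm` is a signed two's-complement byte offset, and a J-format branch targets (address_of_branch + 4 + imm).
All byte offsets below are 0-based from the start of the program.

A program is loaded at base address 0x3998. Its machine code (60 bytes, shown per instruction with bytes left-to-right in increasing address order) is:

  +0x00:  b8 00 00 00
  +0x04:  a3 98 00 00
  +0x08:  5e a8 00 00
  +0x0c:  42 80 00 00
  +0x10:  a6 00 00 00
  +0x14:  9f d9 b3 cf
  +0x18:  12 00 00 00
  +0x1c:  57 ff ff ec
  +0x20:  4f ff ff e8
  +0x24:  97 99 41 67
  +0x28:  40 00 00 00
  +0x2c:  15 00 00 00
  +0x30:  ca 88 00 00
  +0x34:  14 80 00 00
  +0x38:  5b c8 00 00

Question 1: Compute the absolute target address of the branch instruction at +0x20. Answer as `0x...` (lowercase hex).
0x39a4

@+20  big-endian(4f ff ff e8) = 0x4fffffe8
  top 5b → 0x9 → jmp [J]
  imm: (w>>0)&0x7ffffff=0x7ffffe8 (s27→-24) → $-24
  target = base 0x3998 + off 0x20 + 4 + imm -24 = 0x39a4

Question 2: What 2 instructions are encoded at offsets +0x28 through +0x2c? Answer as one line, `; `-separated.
pop a; psh y

@+28  big-endian(40 00 00 00) = 0x40000000
  top 5b → 0x8 → pop [R]
  rd: (w>>23)&0xf=0x0 → a
@+2c  big-endian(15 00 00 00) = 0x15000000
  top 5b → 0x2 → psh [R]
  rd: (w>>23)&0xf=0xa → y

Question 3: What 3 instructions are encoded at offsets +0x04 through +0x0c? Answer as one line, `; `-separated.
sub m, d; load t, h; pop h

+0x04: a3 98 00 00 ⇒ word 0xa3980000 (big)
  top 5b → 0x14 → sub [RR]
  rd@[26:23]=0x7 ⇒ m
  rs@[22:19]=0x3 ⇒ d
+0x08: 5e a8 00 00 ⇒ word 0x5ea80000 (big)
  top 5b → 0xb → load [RR]
  rd@[26:23]=0xd ⇒ t
  rs@[22:19]=0x5 ⇒ h
+0x0c: 42 80 00 00 ⇒ word 0x42800000 (big)
  top 5b → 0x8 → pop [R]
  rd@[26:23]=0x5 ⇒ h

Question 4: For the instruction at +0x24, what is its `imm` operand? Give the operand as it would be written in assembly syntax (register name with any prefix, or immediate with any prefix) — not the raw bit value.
$1655143

[24] 97 99 41 67 → 0x97994167
  top 5b → 0x12 → cpi [RI]
  rd@[26:23]=0xf ⇒ v
  imm@[22:0]=0x194167 ⇒ $1655143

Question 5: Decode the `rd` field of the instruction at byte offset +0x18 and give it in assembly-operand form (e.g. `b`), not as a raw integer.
off 0x18: read 12 00 00 00 as big → 0x12000000
  op=0x12000000>>27=0x2 ⇒ psh (R)
  rd: (w>>23)&0xf=0x4 → e

e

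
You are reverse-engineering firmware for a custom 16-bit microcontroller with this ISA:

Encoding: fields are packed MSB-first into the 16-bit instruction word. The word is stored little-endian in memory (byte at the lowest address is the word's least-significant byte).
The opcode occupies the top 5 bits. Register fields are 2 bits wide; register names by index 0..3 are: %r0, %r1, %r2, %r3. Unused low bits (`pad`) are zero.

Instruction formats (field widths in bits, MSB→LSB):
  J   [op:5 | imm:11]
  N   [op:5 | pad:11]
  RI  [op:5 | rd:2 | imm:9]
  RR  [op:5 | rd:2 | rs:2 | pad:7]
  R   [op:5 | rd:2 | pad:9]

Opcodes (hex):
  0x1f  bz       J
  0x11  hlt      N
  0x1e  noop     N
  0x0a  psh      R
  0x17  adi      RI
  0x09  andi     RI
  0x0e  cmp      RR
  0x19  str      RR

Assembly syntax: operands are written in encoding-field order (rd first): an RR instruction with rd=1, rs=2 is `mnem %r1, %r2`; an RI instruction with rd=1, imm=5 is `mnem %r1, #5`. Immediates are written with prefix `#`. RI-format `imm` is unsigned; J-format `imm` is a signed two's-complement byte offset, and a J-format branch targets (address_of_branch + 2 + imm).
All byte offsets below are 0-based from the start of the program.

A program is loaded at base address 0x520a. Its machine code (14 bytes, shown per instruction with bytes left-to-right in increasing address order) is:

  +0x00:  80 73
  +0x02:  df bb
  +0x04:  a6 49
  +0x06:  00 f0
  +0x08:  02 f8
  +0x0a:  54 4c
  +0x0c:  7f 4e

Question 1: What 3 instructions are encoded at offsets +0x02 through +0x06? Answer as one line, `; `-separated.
+0x02: df bb ⇒ word 0xbbdf (little)
  opcode bits[15:11]=0x17: adi/RI
  rd@[10:9]=0x1 ⇒ %r1
  imm@[8:0]=0x1df ⇒ #479
+0x04: a6 49 ⇒ word 0x49a6 (little)
  opcode bits[15:11]=0x9: andi/RI
  rd@[10:9]=0x0 ⇒ %r0
  imm@[8:0]=0x1a6 ⇒ #422
+0x06: 00 f0 ⇒ word 0xf000 (little)
  opcode bits[15:11]=0x1e: noop/N

adi %r1, #479; andi %r0, #422; noop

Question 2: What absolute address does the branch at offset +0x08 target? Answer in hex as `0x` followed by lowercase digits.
[08] 02 f8 → 0xf802
  opcode bits[15:11]=0x1f: bz/J
  [10:0] imm=2 = #2
  target = base 0x520a + off 0x08 + 2 + imm 2 = 0x5216

0x5216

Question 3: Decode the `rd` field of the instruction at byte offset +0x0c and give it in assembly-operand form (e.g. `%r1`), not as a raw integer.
+0x0c: 7f 4e ⇒ word 0x4e7f (little)
  op=0x4e7f>>11=0x9 ⇒ andi (RI)
  rd@[10:9]=0x3 ⇒ %r3
  imm@[8:0]=0x7f ⇒ #127

%r3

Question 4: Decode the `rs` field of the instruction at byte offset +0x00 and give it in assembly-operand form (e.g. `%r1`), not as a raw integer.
%r3

+0x00: 80 73 ⇒ word 0x7380 (little)
  top 5b → 0xe → cmp [RR]
  rd@[10:9]=0x1 ⇒ %r1
  rs@[8:7]=0x3 ⇒ %r3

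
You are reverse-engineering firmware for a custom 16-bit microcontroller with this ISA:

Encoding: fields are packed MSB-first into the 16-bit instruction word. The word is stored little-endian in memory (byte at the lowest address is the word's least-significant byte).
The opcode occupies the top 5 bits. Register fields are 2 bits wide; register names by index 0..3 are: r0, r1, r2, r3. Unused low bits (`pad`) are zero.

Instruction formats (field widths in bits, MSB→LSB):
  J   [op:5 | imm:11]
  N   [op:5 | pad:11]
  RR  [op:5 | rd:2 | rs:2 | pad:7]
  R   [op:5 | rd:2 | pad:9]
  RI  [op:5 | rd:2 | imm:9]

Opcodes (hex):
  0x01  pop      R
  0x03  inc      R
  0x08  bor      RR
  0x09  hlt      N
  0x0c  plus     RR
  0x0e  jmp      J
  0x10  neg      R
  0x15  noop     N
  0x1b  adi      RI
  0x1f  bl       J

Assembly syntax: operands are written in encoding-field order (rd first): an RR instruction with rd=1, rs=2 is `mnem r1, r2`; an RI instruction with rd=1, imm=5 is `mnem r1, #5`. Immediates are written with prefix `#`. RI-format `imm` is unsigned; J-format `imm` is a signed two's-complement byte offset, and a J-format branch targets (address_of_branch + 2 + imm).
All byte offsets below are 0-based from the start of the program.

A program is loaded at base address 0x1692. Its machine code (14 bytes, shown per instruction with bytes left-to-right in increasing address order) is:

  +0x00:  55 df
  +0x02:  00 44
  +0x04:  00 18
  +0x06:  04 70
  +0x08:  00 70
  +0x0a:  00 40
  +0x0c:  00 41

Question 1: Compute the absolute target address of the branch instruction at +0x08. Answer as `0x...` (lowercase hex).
[08] 00 70 → 0x7000
  top 5b → 0xe → jmp [J]
  imm@[10:0]=0x0 ⇒ #0
  target = base 0x1692 + off 0x08 + 2 + imm 0 = 0x169c

0x169c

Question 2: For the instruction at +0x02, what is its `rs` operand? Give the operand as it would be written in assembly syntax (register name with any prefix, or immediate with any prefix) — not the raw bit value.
r0

+0x02: 00 44 ⇒ word 0x4400 (little)
  op=0x4400>>11=0x8 ⇒ bor (RR)
  rd: (w>>9)&0x3=0x2 → r2
  rs: (w>>7)&0x3=0x0 → r0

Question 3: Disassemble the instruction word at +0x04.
inc r0

[04] 00 18 → 0x1800
  op=0x1800>>11=0x3 ⇒ inc (R)
  rd@[10:9]=0x0 ⇒ r0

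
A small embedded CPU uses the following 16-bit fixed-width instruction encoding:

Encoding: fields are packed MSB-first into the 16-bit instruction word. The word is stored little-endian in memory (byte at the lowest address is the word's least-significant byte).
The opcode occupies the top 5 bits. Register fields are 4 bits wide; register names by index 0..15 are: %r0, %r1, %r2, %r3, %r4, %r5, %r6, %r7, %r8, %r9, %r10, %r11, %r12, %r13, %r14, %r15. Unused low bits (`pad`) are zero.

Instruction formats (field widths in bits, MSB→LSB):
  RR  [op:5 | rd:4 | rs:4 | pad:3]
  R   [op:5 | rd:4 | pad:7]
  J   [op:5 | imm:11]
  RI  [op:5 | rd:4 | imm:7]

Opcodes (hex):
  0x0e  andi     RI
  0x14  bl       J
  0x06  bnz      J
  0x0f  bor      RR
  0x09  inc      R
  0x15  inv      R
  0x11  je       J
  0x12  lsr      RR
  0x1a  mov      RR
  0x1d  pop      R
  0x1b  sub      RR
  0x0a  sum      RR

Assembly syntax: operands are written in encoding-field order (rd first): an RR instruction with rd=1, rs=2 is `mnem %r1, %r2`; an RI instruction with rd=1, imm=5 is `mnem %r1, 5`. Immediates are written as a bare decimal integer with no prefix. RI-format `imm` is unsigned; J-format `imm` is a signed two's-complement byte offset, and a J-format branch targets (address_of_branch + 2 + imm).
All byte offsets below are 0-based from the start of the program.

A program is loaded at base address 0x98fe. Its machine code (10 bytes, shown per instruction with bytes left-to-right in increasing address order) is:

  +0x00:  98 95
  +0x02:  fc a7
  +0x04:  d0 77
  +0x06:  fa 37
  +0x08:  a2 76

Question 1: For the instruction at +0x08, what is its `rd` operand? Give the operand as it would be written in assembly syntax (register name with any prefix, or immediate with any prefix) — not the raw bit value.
@+08  little-endian(a2 76) = 0x76a2
  op=0x76a2>>11=0xe ⇒ andi (RI)
  rd@[10:7]=0xd ⇒ %r13
  imm@[6:0]=0x22 ⇒ 34

%r13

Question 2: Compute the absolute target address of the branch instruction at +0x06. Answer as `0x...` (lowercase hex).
@+06  little-endian(fa 37) = 0x37fa
  opcode bits[15:11]=0x6: bnz/J
  [10:0] imm=2042 (s11→-6) = -6
  target = base 0x98fe + off 0x06 + 2 + imm -6 = 0x9900

0x9900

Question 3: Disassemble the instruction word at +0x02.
[02] fc a7 → 0xa7fc
  op=0xa7fc>>11=0x14 ⇒ bl (J)
  [10:0] imm=2044 (s11→-4) = -4

bl -4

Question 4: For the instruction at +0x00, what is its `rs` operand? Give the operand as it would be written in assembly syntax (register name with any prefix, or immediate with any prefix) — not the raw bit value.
%r3

+0x00: 98 95 ⇒ word 0x9598 (little)
  top 5b → 0x12 → lsr [RR]
  [10:7] rd=11 = %r11
  [6:3] rs=3 = %r3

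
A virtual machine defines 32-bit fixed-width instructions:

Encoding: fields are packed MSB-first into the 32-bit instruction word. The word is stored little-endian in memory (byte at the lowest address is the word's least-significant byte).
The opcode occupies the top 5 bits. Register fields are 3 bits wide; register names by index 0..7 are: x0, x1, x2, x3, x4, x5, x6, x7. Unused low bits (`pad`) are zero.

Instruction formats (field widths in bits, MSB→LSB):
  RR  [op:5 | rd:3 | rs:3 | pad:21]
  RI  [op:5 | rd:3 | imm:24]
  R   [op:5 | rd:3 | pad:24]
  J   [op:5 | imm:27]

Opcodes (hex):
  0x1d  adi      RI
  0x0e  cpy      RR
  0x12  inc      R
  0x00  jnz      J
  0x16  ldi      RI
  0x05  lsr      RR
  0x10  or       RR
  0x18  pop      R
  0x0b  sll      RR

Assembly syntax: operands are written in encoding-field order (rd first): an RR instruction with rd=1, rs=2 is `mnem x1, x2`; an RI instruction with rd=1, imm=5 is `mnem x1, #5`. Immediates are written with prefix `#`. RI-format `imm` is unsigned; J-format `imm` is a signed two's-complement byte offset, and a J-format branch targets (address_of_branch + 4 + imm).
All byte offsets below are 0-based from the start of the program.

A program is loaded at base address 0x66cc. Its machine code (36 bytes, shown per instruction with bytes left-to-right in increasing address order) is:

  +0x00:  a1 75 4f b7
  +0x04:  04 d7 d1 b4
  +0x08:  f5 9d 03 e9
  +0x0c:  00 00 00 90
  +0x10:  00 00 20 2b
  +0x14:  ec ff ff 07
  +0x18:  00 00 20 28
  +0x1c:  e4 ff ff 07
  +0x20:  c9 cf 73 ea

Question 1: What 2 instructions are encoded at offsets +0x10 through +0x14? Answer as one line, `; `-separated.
lsr x3, x1; jnz #-20

+0x10: 00 00 20 2b ⇒ word 0x2b200000 (little)
  opcode bits[31:27]=0x5: lsr/RR
  [26:24] rd=3 = x3
  [23:21] rs=1 = x1
+0x14: ec ff ff 07 ⇒ word 0x07ffffec (little)
  opcode bits[31:27]=0x0: jnz/J
  [26:0] imm=134217708 (s27→-20) = #-20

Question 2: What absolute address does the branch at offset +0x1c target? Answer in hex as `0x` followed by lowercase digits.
off 0x1c: read e4 ff ff 07 as little → 0x07ffffe4
  opcode bits[31:27]=0x0: jnz/J
  imm: (w>>0)&0x7ffffff=0x7ffffe4 (s27→-28) → #-28
  target = base 0x66cc + off 0x1c + 4 + imm -28 = 0x66d0

0x66d0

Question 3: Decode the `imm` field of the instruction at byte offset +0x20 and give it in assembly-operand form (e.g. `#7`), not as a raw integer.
#7589833

off 0x20: read c9 cf 73 ea as little → 0xea73cfc9
  top 5b → 0x1d → adi [RI]
  rd: (w>>24)&0x7=0x2 → x2
  imm: (w>>0)&0xffffff=0x73cfc9 → #7589833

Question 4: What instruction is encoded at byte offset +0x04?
ldi x4, #13752068

+0x04: 04 d7 d1 b4 ⇒ word 0xb4d1d704 (little)
  op=0xb4d1d704>>27=0x16 ⇒ ldi (RI)
  rd@[26:24]=0x4 ⇒ x4
  imm@[23:0]=0xd1d704 ⇒ #13752068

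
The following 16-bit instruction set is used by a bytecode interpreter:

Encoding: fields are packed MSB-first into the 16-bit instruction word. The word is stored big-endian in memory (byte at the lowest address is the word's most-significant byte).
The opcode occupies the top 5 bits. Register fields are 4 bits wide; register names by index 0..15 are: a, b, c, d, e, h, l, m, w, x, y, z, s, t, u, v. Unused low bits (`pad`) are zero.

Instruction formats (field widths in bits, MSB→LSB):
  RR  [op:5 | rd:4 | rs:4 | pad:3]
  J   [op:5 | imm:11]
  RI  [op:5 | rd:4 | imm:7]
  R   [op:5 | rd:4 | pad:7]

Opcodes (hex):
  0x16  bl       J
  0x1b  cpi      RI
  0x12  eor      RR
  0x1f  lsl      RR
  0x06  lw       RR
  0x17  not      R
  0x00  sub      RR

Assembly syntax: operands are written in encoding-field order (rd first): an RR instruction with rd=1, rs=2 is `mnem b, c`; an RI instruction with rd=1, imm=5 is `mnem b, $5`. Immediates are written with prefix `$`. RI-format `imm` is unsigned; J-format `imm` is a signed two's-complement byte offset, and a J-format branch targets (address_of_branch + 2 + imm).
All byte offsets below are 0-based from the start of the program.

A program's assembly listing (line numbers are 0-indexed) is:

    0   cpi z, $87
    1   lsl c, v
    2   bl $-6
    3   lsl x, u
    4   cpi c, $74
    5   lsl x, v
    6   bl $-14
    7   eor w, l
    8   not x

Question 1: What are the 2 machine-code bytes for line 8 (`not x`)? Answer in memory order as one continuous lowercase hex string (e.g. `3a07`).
L8: not op=0x17:5|rd=9:4|pad=0:7 ⇒ 0xbc80 ⇒ big bc 80

bc80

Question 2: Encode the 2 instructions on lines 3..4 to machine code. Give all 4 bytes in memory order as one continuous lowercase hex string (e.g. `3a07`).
fcf0d94a

line 3 (lsl): pack op=0x1f:5|rd=9:4|rs=14:4|pad=0:3 = 0xfcf0; big→ fc f0
line 4 (cpi): pack op=0x1b:5|rd=2:4|imm=74:7 = 0xd94a; big→ d9 4a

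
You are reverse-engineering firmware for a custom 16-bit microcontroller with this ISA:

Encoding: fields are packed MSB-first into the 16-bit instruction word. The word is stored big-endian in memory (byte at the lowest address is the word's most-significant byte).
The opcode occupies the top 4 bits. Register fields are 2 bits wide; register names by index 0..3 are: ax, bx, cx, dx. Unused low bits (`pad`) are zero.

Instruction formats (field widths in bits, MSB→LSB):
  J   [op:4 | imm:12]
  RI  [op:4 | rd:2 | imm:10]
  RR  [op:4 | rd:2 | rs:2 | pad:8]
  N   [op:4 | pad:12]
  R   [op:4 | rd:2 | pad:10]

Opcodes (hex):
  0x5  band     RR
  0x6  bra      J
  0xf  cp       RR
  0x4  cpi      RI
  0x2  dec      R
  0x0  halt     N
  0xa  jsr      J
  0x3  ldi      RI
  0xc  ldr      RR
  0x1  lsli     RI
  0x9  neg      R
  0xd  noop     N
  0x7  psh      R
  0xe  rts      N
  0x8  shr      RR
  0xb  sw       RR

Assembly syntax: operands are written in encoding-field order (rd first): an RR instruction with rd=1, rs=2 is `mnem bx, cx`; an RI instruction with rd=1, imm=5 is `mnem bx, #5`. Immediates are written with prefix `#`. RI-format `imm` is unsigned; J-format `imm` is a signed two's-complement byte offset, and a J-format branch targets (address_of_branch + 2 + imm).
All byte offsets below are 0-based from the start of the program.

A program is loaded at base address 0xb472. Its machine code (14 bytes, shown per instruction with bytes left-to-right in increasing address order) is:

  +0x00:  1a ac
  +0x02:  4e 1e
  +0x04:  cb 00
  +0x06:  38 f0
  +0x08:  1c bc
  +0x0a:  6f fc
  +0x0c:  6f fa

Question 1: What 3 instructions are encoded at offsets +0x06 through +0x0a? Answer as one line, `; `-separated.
+0x06: 38 f0 ⇒ word 0x38f0 (big)
  opcode bits[15:12]=0x3: ldi/RI
  rd: (w>>10)&0x3=0x2 → cx
  imm: (w>>0)&0x3ff=0xf0 → #240
+0x08: 1c bc ⇒ word 0x1cbc (big)
  opcode bits[15:12]=0x1: lsli/RI
  rd: (w>>10)&0x3=0x3 → dx
  imm: (w>>0)&0x3ff=0xbc → #188
+0x0a: 6f fc ⇒ word 0x6ffc (big)
  opcode bits[15:12]=0x6: bra/J
  imm: (w>>0)&0xfff=0xffc (s12→-4) → #-4

ldi cx, #240; lsli dx, #188; bra #-4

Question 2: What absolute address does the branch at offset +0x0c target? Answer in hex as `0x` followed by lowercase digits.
+0x0c: 6f fa ⇒ word 0x6ffa (big)
  top 4b → 0x6 → bra [J]
  imm@[11:0]=0xffa (s12→-6) ⇒ #-6
  target = base 0xb472 + off 0x0c + 2 + imm -6 = 0xb47a

0xb47a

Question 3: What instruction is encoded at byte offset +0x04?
ldr cx, dx

+0x04: cb 00 ⇒ word 0xcb00 (big)
  top 4b → 0xc → ldr [RR]
  [11:10] rd=2 = cx
  [9:8] rs=3 = dx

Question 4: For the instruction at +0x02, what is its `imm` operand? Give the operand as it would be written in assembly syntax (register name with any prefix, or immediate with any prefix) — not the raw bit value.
#542

off 0x02: read 4e 1e as big → 0x4e1e
  top 4b → 0x4 → cpi [RI]
  rd@[11:10]=0x3 ⇒ dx
  imm@[9:0]=0x21e ⇒ #542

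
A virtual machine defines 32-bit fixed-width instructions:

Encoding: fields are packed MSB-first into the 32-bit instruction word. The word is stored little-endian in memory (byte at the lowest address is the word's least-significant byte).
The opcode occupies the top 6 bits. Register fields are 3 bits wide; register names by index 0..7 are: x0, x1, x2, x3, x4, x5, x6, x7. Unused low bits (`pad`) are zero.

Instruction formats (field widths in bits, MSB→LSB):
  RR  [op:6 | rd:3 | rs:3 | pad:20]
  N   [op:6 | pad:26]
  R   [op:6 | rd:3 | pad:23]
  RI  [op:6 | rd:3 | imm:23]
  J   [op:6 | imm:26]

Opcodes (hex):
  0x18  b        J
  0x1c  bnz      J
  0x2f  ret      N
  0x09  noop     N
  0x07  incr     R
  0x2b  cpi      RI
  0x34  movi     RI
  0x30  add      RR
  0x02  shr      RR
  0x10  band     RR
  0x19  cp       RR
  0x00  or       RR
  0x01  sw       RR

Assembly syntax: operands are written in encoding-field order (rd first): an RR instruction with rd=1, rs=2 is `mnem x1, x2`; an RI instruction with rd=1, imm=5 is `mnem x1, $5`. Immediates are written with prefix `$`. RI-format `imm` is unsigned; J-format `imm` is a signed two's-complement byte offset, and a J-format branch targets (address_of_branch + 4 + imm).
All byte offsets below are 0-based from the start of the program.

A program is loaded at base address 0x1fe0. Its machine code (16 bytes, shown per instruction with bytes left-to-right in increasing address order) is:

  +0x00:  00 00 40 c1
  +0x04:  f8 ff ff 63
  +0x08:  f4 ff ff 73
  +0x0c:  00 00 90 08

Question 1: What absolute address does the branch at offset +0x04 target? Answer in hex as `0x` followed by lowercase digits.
0x1fe0

off 0x04: read f8 ff ff 63 as little → 0x63fffff8
  top 6b → 0x18 → b [J]
  [25:0] imm=67108856 (s26→-8) = $-8
  target = base 0x1fe0 + off 0x04 + 4 + imm -8 = 0x1fe0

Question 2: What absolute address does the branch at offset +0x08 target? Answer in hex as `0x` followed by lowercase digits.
off 0x08: read f4 ff ff 73 as little → 0x73fffff4
  opcode bits[31:26]=0x1c: bnz/J
  imm: (w>>0)&0x3ffffff=0x3fffff4 (s26→-12) → $-12
  target = base 0x1fe0 + off 0x08 + 4 + imm -12 = 0x1fe0

0x1fe0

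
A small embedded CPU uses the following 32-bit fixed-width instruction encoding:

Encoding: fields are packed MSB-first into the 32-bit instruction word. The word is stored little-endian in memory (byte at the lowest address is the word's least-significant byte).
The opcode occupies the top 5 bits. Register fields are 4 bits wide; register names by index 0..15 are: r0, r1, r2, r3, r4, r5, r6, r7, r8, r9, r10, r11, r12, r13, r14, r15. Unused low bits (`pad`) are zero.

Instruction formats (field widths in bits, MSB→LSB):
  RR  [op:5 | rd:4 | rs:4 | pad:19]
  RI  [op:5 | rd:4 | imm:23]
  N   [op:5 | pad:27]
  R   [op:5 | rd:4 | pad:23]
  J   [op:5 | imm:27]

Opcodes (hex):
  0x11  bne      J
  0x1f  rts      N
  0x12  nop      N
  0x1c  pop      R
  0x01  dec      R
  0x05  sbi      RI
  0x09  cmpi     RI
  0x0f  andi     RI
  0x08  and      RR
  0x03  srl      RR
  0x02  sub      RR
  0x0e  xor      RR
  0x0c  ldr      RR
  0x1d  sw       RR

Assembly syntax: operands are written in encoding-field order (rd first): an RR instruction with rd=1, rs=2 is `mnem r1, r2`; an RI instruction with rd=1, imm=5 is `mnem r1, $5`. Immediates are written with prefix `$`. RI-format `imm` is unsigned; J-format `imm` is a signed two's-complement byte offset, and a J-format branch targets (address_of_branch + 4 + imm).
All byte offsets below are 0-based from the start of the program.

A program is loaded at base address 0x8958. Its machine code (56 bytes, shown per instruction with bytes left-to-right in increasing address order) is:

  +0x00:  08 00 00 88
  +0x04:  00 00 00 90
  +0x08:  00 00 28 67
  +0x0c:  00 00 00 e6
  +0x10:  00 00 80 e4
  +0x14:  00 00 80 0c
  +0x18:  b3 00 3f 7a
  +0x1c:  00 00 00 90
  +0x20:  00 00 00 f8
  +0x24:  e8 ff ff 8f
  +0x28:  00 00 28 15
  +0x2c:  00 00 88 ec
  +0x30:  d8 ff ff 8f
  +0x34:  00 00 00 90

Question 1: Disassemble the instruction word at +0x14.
[14] 00 00 80 0c → 0x0c800000
  opcode bits[31:27]=0x1: dec/R
  [26:23] rd=9 = r9

dec r9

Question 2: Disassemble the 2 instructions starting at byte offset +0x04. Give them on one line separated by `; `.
nop; ldr r14, r5

off 0x04: read 00 00 00 90 as little → 0x90000000
  op=0x90000000>>27=0x12 ⇒ nop (N)
off 0x08: read 00 00 28 67 as little → 0x67280000
  op=0x67280000>>27=0xc ⇒ ldr (RR)
  [26:23] rd=14 = r14
  [22:19] rs=5 = r5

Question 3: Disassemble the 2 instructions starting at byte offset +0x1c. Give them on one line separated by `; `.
@+1c  little-endian(00 00 00 90) = 0x90000000
  opcode bits[31:27]=0x12: nop/N
@+20  little-endian(00 00 00 f8) = 0xf8000000
  opcode bits[31:27]=0x1f: rts/N

nop; rts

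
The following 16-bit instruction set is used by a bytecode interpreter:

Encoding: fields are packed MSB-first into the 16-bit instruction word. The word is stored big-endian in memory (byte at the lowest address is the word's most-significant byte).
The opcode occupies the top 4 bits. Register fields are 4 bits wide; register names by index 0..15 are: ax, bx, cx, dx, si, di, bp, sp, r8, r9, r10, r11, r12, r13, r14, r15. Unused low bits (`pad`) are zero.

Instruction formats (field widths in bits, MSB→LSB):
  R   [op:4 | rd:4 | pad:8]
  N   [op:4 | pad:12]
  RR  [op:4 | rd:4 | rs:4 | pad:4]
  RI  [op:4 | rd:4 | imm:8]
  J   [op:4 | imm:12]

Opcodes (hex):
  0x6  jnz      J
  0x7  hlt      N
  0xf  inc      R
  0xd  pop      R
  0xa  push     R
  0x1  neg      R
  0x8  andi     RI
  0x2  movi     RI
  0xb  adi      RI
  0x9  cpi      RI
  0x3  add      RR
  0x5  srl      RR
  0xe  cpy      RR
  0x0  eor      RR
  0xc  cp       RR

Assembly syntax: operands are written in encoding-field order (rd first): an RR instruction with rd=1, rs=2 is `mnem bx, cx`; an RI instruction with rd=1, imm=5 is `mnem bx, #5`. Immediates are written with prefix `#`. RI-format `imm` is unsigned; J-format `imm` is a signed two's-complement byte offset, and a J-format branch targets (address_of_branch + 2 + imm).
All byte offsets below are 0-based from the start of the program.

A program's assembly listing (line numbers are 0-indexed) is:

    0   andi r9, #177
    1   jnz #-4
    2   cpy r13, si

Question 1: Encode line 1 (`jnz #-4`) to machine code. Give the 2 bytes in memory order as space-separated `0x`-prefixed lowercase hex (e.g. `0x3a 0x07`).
line 1 (jnz): pack op=0x6:4|imm=-4:12 = 0x6ffc; big→ 6f fc

0x6f 0xfc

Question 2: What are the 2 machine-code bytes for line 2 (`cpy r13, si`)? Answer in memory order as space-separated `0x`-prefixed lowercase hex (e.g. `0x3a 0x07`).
0xed 0x40

2. cpy fields op=0xe:4|rd=13:4|rs=4:4|pad=0:4 → word ed40h → ed 40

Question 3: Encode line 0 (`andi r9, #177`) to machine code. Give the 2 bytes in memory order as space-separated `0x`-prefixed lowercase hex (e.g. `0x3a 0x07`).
0x89 0xb1

L0: andi op=0x8:4|rd=9:4|imm=177:8 ⇒ 0x89b1 ⇒ big 89 b1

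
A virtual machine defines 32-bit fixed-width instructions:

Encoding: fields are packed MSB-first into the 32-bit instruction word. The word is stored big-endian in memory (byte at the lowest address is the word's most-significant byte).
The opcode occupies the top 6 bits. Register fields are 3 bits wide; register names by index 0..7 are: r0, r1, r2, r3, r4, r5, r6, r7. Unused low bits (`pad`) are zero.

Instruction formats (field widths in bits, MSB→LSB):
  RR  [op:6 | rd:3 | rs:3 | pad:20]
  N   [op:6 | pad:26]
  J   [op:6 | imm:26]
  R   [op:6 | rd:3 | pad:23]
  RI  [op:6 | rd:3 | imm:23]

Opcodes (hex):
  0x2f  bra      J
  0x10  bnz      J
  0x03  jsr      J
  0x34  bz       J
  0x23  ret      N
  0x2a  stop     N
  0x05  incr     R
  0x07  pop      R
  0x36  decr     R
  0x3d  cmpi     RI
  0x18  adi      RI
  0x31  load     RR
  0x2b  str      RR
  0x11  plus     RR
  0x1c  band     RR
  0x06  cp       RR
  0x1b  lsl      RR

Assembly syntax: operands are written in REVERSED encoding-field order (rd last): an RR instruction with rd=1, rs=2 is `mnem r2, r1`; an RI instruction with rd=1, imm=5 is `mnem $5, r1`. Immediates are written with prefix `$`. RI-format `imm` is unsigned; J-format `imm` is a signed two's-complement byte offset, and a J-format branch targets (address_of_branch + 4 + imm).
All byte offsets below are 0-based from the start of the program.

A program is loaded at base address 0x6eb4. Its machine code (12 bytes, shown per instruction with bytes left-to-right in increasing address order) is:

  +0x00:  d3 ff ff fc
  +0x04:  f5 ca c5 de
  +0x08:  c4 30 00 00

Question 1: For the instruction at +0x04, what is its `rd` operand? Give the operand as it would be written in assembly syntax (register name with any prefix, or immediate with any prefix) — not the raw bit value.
@+04  big-endian(f5 ca c5 de) = 0xf5cac5de
  top 6b → 0x3d → cmpi [RI]
  rd: (w>>23)&0x7=0x3 → r3
  imm: (w>>0)&0x7fffff=0x4ac5de → $4900318

r3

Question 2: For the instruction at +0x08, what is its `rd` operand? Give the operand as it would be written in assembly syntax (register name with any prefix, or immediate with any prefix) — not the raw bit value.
r0

+0x08: c4 30 00 00 ⇒ word 0xc4300000 (big)
  opcode bits[31:26]=0x31: load/RR
  rd: (w>>23)&0x7=0x0 → r0
  rs: (w>>20)&0x7=0x3 → r3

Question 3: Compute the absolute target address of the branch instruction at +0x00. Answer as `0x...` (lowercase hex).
0x6eb4

off 0x00: read d3 ff ff fc as big → 0xd3fffffc
  opcode bits[31:26]=0x34: bz/J
  imm@[25:0]=0x3fffffc (s26→-4) ⇒ $-4
  target = base 0x6eb4 + off 0x00 + 4 + imm -4 = 0x6eb4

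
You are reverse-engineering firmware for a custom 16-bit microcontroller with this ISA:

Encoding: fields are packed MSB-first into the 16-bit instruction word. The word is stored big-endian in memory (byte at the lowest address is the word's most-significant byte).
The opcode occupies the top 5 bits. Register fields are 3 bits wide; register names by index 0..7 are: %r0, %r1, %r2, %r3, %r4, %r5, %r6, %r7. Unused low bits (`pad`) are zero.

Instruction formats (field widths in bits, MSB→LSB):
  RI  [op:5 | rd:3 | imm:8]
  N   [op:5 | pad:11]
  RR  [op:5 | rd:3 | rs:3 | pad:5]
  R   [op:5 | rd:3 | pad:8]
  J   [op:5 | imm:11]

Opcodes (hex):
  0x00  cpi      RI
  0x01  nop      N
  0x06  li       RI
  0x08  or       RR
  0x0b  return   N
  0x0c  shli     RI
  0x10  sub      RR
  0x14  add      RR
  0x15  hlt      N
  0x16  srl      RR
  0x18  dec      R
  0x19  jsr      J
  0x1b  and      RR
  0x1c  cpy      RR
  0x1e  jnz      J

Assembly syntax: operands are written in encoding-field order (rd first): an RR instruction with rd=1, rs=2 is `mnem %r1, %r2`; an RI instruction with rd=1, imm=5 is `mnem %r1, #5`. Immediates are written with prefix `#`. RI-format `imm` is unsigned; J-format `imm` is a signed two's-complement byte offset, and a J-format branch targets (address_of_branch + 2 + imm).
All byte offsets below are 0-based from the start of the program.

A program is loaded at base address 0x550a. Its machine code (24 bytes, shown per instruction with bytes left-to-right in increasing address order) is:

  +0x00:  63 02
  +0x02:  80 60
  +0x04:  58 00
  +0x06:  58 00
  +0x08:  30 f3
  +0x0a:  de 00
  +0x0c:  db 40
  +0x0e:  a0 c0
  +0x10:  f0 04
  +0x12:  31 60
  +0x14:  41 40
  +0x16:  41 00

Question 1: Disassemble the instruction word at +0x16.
or %r1, %r0

@+16  big-endian(41 00) = 0x4100
  op=0x4100>>11=0x8 ⇒ or (RR)
  rd: (w>>8)&0x7=0x1 → %r1
  rs: (w>>5)&0x7=0x0 → %r0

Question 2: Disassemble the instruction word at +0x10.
[10] f0 04 → 0xf004
  top 5b → 0x1e → jnz [J]
  imm@[10:0]=0x4 ⇒ #4

jnz #4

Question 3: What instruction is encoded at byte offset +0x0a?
and %r6, %r0

off 0x0a: read de 00 as big → 0xde00
  opcode bits[15:11]=0x1b: and/RR
  rd: (w>>8)&0x7=0x6 → %r6
  rs: (w>>5)&0x7=0x0 → %r0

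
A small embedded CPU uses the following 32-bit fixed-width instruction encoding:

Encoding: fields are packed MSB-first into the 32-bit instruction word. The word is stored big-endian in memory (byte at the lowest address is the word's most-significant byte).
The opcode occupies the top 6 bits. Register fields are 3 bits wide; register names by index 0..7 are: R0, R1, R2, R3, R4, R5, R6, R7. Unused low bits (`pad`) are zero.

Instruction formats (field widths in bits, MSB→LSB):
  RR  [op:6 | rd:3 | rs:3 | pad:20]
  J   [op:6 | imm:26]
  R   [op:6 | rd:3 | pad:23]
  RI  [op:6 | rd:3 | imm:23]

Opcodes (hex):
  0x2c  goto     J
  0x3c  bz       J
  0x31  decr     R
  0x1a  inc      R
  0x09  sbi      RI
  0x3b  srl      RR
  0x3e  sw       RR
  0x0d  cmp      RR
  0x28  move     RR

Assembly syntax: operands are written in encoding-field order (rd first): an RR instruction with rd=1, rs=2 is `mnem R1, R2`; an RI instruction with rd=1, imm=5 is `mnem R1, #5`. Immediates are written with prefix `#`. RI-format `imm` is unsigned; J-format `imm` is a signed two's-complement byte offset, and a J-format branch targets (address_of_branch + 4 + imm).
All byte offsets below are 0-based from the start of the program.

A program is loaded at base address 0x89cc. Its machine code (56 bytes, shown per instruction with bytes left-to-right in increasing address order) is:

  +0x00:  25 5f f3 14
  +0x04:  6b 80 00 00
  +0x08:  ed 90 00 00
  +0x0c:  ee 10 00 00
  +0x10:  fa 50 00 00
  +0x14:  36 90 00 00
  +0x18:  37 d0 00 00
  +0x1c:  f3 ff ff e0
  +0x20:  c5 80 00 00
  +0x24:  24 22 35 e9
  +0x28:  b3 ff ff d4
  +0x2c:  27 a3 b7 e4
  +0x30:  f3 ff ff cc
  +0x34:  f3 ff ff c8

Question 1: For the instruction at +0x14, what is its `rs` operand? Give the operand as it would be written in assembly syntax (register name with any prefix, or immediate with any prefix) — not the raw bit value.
R1

+0x14: 36 90 00 00 ⇒ word 0x36900000 (big)
  opcode bits[31:26]=0xd: cmp/RR
  rd@[25:23]=0x5 ⇒ R5
  rs@[22:20]=0x1 ⇒ R1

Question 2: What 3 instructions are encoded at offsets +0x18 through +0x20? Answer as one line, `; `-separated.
cmp R7, R5; bz #-32; decr R3

+0x18: 37 d0 00 00 ⇒ word 0x37d00000 (big)
  op=0x37d00000>>26=0xd ⇒ cmp (RR)
  rd: (w>>23)&0x7=0x7 → R7
  rs: (w>>20)&0x7=0x5 → R5
+0x1c: f3 ff ff e0 ⇒ word 0xf3ffffe0 (big)
  op=0xf3ffffe0>>26=0x3c ⇒ bz (J)
  imm: (w>>0)&0x3ffffff=0x3ffffe0 (s26→-32) → #-32
+0x20: c5 80 00 00 ⇒ word 0xc5800000 (big)
  op=0xc5800000>>26=0x31 ⇒ decr (R)
  rd: (w>>23)&0x7=0x3 → R3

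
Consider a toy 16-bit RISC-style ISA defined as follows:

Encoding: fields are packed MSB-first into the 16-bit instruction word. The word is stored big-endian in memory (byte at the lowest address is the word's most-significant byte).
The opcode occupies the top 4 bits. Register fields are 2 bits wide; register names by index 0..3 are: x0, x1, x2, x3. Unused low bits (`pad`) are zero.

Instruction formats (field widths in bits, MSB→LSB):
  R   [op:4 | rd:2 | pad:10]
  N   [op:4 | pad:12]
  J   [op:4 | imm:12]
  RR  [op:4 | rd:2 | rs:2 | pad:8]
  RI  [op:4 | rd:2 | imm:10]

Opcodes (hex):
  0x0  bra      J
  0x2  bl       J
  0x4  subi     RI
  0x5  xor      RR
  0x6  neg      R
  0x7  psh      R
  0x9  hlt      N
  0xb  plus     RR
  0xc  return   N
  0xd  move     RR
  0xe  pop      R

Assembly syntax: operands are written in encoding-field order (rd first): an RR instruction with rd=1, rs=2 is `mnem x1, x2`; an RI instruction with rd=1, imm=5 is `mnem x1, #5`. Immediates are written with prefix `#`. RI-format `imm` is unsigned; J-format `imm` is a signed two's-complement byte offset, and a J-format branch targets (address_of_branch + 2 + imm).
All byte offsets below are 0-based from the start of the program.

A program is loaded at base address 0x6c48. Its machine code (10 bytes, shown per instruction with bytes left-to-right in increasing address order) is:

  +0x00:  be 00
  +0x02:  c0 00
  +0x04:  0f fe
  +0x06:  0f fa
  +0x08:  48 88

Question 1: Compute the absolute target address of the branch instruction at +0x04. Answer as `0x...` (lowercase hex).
0x6c4c

[04] 0f fe → 0x0ffe
  opcode bits[15:12]=0x0: bra/J
  imm: (w>>0)&0xfff=0xffe (s12→-2) → #-2
  target = base 0x6c48 + off 0x04 + 2 + imm -2 = 0x6c4c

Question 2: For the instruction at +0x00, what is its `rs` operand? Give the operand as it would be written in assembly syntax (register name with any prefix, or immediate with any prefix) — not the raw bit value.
+0x00: be 00 ⇒ word 0xbe00 (big)
  opcode bits[15:12]=0xb: plus/RR
  rd: (w>>10)&0x3=0x3 → x3
  rs: (w>>8)&0x3=0x2 → x2

x2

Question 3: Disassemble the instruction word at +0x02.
@+02  big-endian(c0 00) = 0xc000
  opcode bits[15:12]=0xc: return/N

return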